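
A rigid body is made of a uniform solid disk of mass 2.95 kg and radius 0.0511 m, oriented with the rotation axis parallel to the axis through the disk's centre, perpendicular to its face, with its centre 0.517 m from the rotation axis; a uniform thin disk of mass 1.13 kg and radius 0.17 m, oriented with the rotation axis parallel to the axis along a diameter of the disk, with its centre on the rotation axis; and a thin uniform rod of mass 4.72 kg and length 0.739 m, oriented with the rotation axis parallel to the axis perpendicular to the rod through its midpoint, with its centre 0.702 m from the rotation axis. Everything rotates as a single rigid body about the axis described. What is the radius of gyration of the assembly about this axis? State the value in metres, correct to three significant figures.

0.616

Solid disk: I_cm = (1/2)MR² = (1/2)(2.95)(0.0511)² = 0.0038515 kg·m²; centre at d = 0.517 m, so I = I_cm + Md² gives I = 0.0038515 + (2.95)(0.517)² = 0.79235 kg·m².
Thin disk: I_cm = (1/4)MR² = (1/4)(1.13)(0.17)² = 0.0081643 kg·m²; axis through the centre, so I = 0.0081643 kg·m².
Thin rod: I_cm = (1/12)ML² = (1/12)(4.72)(0.739)² = 0.21481 kg·m²; centre at d = 0.702 m, so I = I_cm + Md² gives I = 0.21481 + (4.72)(0.702)² = 2.5408 kg·m².
Total I = 3.3414 kg·m²; total mass M = 8.8 kg.
k = √(I/M) = √(3.3414/8.8) = 0.6162 m.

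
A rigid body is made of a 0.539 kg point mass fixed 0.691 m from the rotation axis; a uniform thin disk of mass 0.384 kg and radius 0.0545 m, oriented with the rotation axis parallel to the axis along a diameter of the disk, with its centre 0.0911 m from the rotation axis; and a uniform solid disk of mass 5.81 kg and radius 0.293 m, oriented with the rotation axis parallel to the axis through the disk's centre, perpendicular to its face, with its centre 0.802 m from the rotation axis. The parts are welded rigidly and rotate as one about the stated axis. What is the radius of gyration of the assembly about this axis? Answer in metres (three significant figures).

0.794

Point mass: I_cm = 0; centre at d = 0.691 m, so the parallel axis theorem gives I = 0 + (0.539)(0.691)² = 0.25736 kg·m².
Thin disk: I_cm = (1/4)MR² = (1/4)(0.384)(0.0545)² = 0.00028514 kg·m²; centre at d = 0.0911 m, so the parallel axis theorem gives I = 0.00028514 + (0.384)(0.0911)² = 0.003472 kg·m².
Solid disk: I_cm = (1/2)MR² = (1/2)(5.81)(0.293)² = 0.24939 kg·m²; centre at d = 0.802 m, so the parallel axis theorem gives I = 0.24939 + (5.81)(0.802)² = 3.9864 kg·m².
Total I = 4.2472 kg·m²; total mass M = 6.733 kg.
k = √(I/M) = √(4.2472/6.733) = 0.79424 m.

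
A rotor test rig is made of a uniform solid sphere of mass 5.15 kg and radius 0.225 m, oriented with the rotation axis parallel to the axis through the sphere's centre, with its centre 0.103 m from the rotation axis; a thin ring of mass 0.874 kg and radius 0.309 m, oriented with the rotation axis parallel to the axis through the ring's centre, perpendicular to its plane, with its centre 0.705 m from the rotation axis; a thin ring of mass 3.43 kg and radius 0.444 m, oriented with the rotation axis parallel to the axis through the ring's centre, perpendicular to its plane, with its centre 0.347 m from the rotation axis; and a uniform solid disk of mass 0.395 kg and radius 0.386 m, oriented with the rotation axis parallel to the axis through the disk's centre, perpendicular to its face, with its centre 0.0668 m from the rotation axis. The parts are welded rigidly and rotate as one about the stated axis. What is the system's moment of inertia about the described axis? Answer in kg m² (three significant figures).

1.80

Solid sphere: I_cm = (2/5)MR² = (2/5)(5.15)(0.225)² = 0.10429 kg m²; centre at d = 0.103 m, so the parallel axis theorem gives I = 0.10429 + (5.15)(0.103)² = 0.15892 kg m².
Thin ring: I_cm = MR² = (0.874)(0.309)² = 0.08345 kg m²; centre at d = 0.705 m, so the parallel axis theorem gives I = 0.08345 + (0.874)(0.705)² = 0.51785 kg m².
Thin ring: I_cm = MR² = (3.43)(0.444)² = 0.67618 kg m²; centre at d = 0.347 m, so the parallel axis theorem gives I = 0.67618 + (3.43)(0.347)² = 1.0892 kg m².
Solid disk: I_cm = (1/2)MR² = (1/2)(0.395)(0.386)² = 0.029427 kg m²; centre at d = 0.0668 m, so the parallel axis theorem gives I = 0.029427 + (0.395)(0.0668)² = 0.031189 kg m².
Total I = 0.15892 + 0.51785 + 1.0892 + 0.031189 = 1.7971 kg m².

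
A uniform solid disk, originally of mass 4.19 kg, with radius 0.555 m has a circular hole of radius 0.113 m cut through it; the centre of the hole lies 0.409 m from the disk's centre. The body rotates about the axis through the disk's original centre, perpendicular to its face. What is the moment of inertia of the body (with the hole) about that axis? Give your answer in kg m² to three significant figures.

0.615

Unpierced body about its centre: I₀ = (1/2)MR² = (1/2)(4.19)(0.555)² = 0.64531 kg m².
The removed disk has mass m = M·(r/R)² = (4.19)(0.113/0.555)² = 0.17369 kg (same uniform areal density).
Its moment of inertia about the rotation axis (parallel-axis theorem): I_hole = (1/2)mr² + md² = (1/2)(0.17369)(0.113)² + (0.17369)(0.409)² = 0.030165 kg m².
Treating the hole as negative mass, I = I₀ − I_hole = 0.64531 − 0.030165 = 0.61515 kg m².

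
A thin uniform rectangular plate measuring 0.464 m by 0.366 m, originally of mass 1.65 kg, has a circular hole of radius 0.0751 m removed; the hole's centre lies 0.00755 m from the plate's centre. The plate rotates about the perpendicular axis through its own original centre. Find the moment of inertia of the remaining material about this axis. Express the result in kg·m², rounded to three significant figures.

Unpierced body about its centre: I₀ = (1/12)M(a²+b²) = (1/12)(1.65)[(0.464)² + (0.366)²] = 0.048022 kg·m².
The removed disk has mass m = M·πr²/(ab) = (1.65)·π(0.0751)²/(0.464·0.366) = 0.17215 kg (same uniform areal density).
Its moment of inertia about the rotation axis (parallel-axis theorem): I_hole = (1/2)mr² + md² = (1/2)(0.17215)(0.0751)² + (0.17215)(0.00755)² = 0.00049529 kg·m².
Treating the hole as negative mass, I = I₀ − I_hole = 0.048022 − 0.00049529 = 0.047527 kg·m².

0.0475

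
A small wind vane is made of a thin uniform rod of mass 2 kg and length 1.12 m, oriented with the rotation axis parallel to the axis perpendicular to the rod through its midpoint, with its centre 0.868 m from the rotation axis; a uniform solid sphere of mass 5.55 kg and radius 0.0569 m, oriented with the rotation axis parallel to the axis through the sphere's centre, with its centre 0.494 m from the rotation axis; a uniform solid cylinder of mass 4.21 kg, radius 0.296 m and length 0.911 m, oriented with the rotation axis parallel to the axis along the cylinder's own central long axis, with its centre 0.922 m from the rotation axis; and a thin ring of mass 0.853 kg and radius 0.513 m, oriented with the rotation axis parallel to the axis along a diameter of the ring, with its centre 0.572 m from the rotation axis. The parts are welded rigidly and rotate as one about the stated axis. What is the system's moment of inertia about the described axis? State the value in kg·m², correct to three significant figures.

Thin rod: I_cm = (1/12)ML² = (1/12)(2)(1.12)² = 0.20907 kg·m²; centre at d = 0.868 m, so I = I_cm + Md² gives I = 0.20907 + (2)(0.868)² = 1.7159 kg·m².
Solid sphere: I_cm = (2/5)MR² = (2/5)(5.55)(0.0569)² = 0.0071875 kg·m²; centre at d = 0.494 m, so I = I_cm + Md² gives I = 0.0071875 + (5.55)(0.494)² = 1.3616 kg·m².
Solid cylinder: I_cm = (1/2)MR² = (1/2)(4.21)(0.296)² = 0.18443 kg·m²; centre at d = 0.922 m, so I = I_cm + Md² gives I = 0.18443 + (4.21)(0.922)² = 3.7633 kg·m².
Thin ring: I_cm = (1/2)MR² = (1/2)(0.853)(0.513)² = 0.11224 kg·m²; centre at d = 0.572 m, so I = I_cm + Md² gives I = 0.11224 + (0.853)(0.572)² = 0.39133 kg·m².
Total I = 1.7159 + 1.3616 + 3.7633 + 0.39133 = 7.2321 kg·m².

7.23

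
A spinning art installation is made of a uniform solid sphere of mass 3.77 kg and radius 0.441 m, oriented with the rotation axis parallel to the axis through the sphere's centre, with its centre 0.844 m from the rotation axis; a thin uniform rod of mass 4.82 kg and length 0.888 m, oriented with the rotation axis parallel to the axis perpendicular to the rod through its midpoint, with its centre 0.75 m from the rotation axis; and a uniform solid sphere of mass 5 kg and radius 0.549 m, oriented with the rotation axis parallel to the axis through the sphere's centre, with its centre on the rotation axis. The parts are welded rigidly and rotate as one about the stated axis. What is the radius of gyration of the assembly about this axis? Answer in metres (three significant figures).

Solid sphere: I_cm = (2/5)MR² = (2/5)(3.77)(0.441)² = 0.29328 kg m^2; centre at d = 0.844 m, so I = I_cm + Md² gives I = 0.29328 + (3.77)(0.844)² = 2.9788 kg m^2.
Thin rod: I_cm = (1/12)ML² = (1/12)(4.82)(0.888)² = 0.31673 kg m^2; centre at d = 0.75 m, so I = I_cm + Md² gives I = 0.31673 + (4.82)(0.75)² = 3.028 kg m^2.
Solid sphere: I_cm = (2/5)MR² = (2/5)(5)(0.549)² = 0.6028 kg m^2; axis through the centre, so I = 0.6028 kg m^2.
Total I = 6.6096 kg m^2; total mass M = 13.59 kg.
k = √(I/M) = √(6.6096/13.59) = 0.69739 m.

0.697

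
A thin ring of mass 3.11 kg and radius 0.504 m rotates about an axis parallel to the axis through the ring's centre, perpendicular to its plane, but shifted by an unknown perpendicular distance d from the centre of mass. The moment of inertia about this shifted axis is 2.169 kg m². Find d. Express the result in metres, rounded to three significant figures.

About the centre-of-mass axis, I_cm = MR² = (3.11)(0.504)² = 0.78999 kg m².
Parallel axis theorem: I = I_cm + Md², so Md² = 2.169 − 0.78999 = 1.379 kg m².
d = √(1.379 / 3.11) = 0.66589 m.

0.666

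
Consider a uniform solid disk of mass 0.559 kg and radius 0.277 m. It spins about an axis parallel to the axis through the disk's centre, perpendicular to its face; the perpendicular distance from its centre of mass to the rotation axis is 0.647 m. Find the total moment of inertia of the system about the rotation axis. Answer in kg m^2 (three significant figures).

0.255

I_cm = (1/2)MR² = (1/2)(0.559)(0.277)² = 0.021446 kg m^2; centre at d = 0.647 m, so I = I_cm + Md² gives I = 0.021446 + (0.559)(0.647)² = 0.25545 kg m^2.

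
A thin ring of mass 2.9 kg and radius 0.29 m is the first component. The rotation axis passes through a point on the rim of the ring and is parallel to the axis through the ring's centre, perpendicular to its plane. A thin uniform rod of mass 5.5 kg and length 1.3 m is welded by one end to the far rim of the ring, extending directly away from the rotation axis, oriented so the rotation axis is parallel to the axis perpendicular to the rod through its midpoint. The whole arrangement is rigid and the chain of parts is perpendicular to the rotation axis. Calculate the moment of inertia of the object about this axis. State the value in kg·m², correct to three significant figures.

Thin ring: I_cm = MR² = (2.9)(0.29)² = 0.24389 kg·m²; centre at d = 0.29 m, so the parallel axis theorem gives I = 0.24389 + (2.9)(0.29)² = 0.48778 kg·m².
Thin rod: I_cm = (1/12)ML² = (1/12)(5.5)(1.3)² = 0.77458 kg·m²; centre at d = 0.29 + 0.29 + 0.65 = 1.23 m, so the parallel axis theorem gives I = 0.77458 + (5.5)(1.23)² = 9.0955 kg·m².
Total I = 0.48778 + 9.0955 = 9.5833 kg·m².

9.58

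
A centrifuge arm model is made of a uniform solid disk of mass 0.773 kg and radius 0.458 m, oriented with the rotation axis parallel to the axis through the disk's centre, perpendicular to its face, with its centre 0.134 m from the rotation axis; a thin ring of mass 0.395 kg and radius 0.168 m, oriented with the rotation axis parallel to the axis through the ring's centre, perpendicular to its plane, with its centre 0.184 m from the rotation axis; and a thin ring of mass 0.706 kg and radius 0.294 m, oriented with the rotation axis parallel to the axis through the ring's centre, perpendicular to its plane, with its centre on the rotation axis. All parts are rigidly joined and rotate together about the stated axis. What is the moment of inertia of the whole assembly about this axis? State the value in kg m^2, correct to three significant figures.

Solid disk: I_cm = (1/2)MR² = (1/2)(0.773)(0.458)² = 0.081074 kg m^2; centre at d = 0.134 m, so I = I_cm + Md² gives I = 0.081074 + (0.773)(0.134)² = 0.094954 kg m^2.
Thin ring: I_cm = MR² = (0.395)(0.168)² = 0.011148 kg m^2; centre at d = 0.184 m, so I = I_cm + Md² gives I = 0.011148 + (0.395)(0.184)² = 0.024522 kg m^2.
Thin ring: I_cm = MR² = (0.706)(0.294)² = 0.061024 kg m^2; axis through the centre, so I = 0.061024 kg m^2.
Total I = 0.094954 + 0.024522 + 0.061024 = 0.1805 kg m^2.

0.180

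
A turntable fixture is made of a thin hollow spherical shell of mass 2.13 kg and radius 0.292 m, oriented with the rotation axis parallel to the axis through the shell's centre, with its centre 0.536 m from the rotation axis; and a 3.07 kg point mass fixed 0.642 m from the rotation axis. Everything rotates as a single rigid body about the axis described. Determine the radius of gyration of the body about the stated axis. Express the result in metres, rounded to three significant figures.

Spherical shell: I_cm = (2/3)MR² = (2/3)(2.13)(0.292)² = 0.12107 kg m²; centre at d = 0.536 m, so the parallel axis theorem gives I = 0.12107 + (2.13)(0.536)² = 0.73302 kg m².
Point mass: I_cm = 0; centre at d = 0.642 m, so the parallel axis theorem gives I = 0 + (3.07)(0.642)² = 1.2653 kg m².
Total I = 1.9984 kg m²; total mass M = 5.2 kg.
k = √(I/M) = √(1.9984/5.2) = 0.61992 m.

0.620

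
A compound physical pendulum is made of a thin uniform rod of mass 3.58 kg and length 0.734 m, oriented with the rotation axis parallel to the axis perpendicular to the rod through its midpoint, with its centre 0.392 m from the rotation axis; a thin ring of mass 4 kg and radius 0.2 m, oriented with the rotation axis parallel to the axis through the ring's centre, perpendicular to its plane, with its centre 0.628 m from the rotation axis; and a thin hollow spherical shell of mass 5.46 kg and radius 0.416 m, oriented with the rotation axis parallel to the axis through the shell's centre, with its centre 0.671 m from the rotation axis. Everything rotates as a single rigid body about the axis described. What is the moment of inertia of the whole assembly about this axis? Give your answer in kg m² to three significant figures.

5.54

Thin rod: I_cm = (1/12)ML² = (1/12)(3.58)(0.734)² = 0.16073 kg m²; centre at d = 0.392 m, so the parallel axis theorem gives I = 0.16073 + (3.58)(0.392)² = 0.71085 kg m².
Thin ring: I_cm = MR² = (4)(0.2)² = 0.16 kg m²; centre at d = 0.628 m, so the parallel axis theorem gives I = 0.16 + (4)(0.628)² = 1.7375 kg m².
Spherical shell: I_cm = (2/3)MR² = (2/3)(5.46)(0.416)² = 0.62992 kg m²; centre at d = 0.671 m, so the parallel axis theorem gives I = 0.62992 + (5.46)(0.671)² = 3.0882 kg m².
Total I = 0.71085 + 1.7375 + 3.0882 = 5.5366 kg m².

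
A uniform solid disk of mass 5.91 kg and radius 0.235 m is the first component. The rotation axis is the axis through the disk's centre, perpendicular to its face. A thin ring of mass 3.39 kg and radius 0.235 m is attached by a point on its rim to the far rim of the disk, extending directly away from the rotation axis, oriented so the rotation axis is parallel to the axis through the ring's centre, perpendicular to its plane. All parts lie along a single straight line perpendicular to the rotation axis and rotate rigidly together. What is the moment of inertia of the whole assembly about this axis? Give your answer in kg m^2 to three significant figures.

1.10

Solid disk: I_cm = (1/2)MR² = (1/2)(5.91)(0.235)² = 0.16319 kg m^2; axis through the centre, so I = 0.16319 kg m^2.
Thin ring: I_cm = MR² = (3.39)(0.235)² = 0.18721 kg m^2; centre at d = 0.235 + 0.235 = 0.47 m, so the parallel axis theorem gives I = 0.18721 + (3.39)(0.47)² = 0.93606 kg m^2.
Total I = 0.16319 + 0.93606 = 1.0993 kg m^2.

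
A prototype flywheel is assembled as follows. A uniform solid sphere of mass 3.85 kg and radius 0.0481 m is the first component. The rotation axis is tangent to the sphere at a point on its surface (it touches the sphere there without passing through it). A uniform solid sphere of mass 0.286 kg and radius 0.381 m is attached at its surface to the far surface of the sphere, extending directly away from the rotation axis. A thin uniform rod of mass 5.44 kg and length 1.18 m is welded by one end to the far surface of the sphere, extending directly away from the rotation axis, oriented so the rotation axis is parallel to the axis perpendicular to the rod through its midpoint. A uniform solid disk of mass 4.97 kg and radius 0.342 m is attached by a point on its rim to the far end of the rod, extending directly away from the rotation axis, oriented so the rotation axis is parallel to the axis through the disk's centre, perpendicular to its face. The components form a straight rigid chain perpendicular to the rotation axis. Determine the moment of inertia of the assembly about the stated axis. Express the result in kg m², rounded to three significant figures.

Solid sphere: I_cm = (2/5)MR² = (2/5)(3.85)(0.0481)² = 0.003563 kg m²; centre at d = 0.0481 m, so the parallel axis theorem gives I = 0.003563 + (3.85)(0.0481)² = 0.01247 kg m².
Solid sphere: I_cm = (2/5)MR² = (2/5)(0.286)(0.381)² = 0.016606 kg m²; centre at d = 0.0481 + 0.0481 + 0.381 = 0.4772 m, so the parallel axis theorem gives I = 0.016606 + (0.286)(0.4772)² = 0.081734 kg m².
Thin rod: I_cm = (1/12)ML² = (1/12)(5.44)(1.18)² = 0.63122 kg m²; centre at d = 0.0481 + 0.0481 + 0.381 + 0.381 + 0.59 = 1.4482 m, so the parallel axis theorem gives I = 0.63122 + (5.44)(1.4482)² = 12.04 kg m².
Solid disk: I_cm = (1/2)MR² = (1/2)(4.97)(0.342)² = 0.29066 kg m²; centre at d = 0.0481 + 0.0481 + 0.381 + 0.381 + 0.59 + 0.59 + 0.342 = 2.3802 m, so the parallel axis theorem gives I = 0.29066 + (4.97)(2.3802)² = 28.447 kg m².
Total I = 0.01247 + 0.081734 + 12.04 + 28.447 = 40.582 kg m².

40.6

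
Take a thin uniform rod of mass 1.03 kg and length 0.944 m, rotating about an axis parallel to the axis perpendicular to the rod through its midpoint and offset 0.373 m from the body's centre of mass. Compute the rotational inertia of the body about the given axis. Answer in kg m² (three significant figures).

I_cm = (1/12)ML² = (1/12)(1.03)(0.944)² = 0.076489 kg m²; centre at d = 0.373 m, so the parallel axis theorem gives I = 0.076489 + (1.03)(0.373)² = 0.21979 kg m².

0.220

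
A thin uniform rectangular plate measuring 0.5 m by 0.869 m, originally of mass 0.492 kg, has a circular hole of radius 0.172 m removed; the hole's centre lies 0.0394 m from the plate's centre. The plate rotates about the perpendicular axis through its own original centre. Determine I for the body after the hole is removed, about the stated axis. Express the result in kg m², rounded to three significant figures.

0.0395

Unpierced body about its centre: I₀ = (1/12)M(a²+b²) = (1/12)(0.492)[(0.5)² + (0.869)²] = 0.041212 kg m².
The removed disk has mass m = M·πr²/(ab) = (0.492)·π(0.172)²/(0.5·0.869) = 0.10524 kg (same uniform areal density).
Its moment of inertia about the rotation axis (parallel-axis theorem): I_hole = (1/2)mr² + md² = (1/2)(0.10524)(0.172)² + (0.10524)(0.0394)² = 0.0017201 kg m².
Treating the hole as negative mass, I = I₀ − I_hole = 0.041212 − 0.0017201 = 0.039492 kg m².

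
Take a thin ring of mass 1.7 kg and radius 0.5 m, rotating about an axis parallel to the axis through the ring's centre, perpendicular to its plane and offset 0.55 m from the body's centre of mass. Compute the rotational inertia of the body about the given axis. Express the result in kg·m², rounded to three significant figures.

I_cm = MR² = (1.7)(0.5)² = 0.425 kg·m²; centre at d = 0.55 m, so the parallel axis theorem gives I = 0.425 + (1.7)(0.55)² = 0.93925 kg·m².

0.939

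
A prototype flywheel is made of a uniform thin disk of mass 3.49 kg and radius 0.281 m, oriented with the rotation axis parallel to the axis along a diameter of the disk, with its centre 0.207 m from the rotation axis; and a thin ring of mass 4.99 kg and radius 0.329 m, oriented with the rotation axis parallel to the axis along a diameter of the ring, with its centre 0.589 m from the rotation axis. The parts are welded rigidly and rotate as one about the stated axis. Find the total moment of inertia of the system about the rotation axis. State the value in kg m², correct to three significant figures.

2.22

Thin disk: I_cm = (1/4)MR² = (1/4)(3.49)(0.281)² = 0.068893 kg m²; centre at d = 0.207 m, so the parallel axis theorem gives I = 0.068893 + (3.49)(0.207)² = 0.21844 kg m².
Thin ring: I_cm = (1/2)MR² = (1/2)(4.99)(0.329)² = 0.27006 kg m²; centre at d = 0.589 m, so the parallel axis theorem gives I = 0.27006 + (4.99)(0.589)² = 2.0012 kg m².
Total I = 0.21844 + 2.0012 = 2.2196 kg m².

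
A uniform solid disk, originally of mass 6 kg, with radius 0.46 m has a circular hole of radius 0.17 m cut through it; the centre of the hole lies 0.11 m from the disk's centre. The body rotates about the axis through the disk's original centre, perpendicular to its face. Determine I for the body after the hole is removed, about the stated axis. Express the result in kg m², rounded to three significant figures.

0.613

Unpierced body about its centre: I₀ = (1/2)MR² = (1/2)(6)(0.46)² = 0.6348 kg m².
The removed disk has mass m = M·(r/R)² = (6)(0.17/0.46)² = 0.81947 kg (same uniform areal density).
Its moment of inertia about the rotation axis (parallel-axis theorem): I_hole = (1/2)mr² + md² = (1/2)(0.81947)(0.17)² + (0.81947)(0.11)² = 0.021757 kg m².
Treating the hole as negative mass, I = I₀ − I_hole = 0.6348 − 0.021757 = 0.61304 kg m².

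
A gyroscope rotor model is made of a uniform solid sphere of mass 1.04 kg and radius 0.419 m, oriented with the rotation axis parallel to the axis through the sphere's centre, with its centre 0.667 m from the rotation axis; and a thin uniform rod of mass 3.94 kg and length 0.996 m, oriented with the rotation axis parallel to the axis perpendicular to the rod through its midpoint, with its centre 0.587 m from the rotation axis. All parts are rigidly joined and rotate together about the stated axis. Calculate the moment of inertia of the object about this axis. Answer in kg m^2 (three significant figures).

Solid sphere: I_cm = (2/5)MR² = (2/5)(1.04)(0.419)² = 0.073033 kg m^2; centre at d = 0.667 m, so I = I_cm + Md² gives I = 0.073033 + (1.04)(0.667)² = 0.53572 kg m^2.
Thin rod: I_cm = (1/12)ML² = (1/12)(3.94)(0.996)² = 0.32571 kg m^2; centre at d = 0.587 m, so I = I_cm + Md² gives I = 0.32571 + (3.94)(0.587)² = 1.6833 kg m^2.
Total I = 0.53572 + 1.6833 = 2.219 kg m^2.

2.22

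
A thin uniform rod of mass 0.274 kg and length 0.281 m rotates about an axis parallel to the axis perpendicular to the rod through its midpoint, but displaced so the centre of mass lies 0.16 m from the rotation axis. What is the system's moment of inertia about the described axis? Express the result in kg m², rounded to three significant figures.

I_cm = (1/12)ML² = (1/12)(0.274)(0.281)² = 0.0018029 kg m²; centre at d = 0.16 m, so the parallel axis theorem gives I = 0.0018029 + (0.274)(0.16)² = 0.0088173 kg m².

0.00882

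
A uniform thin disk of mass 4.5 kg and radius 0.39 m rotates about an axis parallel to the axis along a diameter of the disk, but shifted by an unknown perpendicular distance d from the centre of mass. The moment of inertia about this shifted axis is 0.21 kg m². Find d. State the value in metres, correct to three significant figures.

About the centre-of-mass axis, I_cm = (1/4)MR² = (1/4)(4.5)(0.39)² = 0.17111 kg m².
Parallel axis theorem: I = I_cm + Md², so Md² = 0.21 − 0.17111 = 0.038887 kg m².
d = √(0.038887 / 4.5) = 0.092961 m.

0.0930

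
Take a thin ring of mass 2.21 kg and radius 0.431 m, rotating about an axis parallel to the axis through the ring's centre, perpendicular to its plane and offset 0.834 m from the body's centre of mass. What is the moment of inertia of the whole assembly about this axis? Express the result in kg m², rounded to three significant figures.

1.95

I_cm = MR² = (2.21)(0.431)² = 0.41053 kg m²; centre at d = 0.834 m, so I = I_cm + Md² gives I = 0.41053 + (2.21)(0.834)² = 1.9477 kg m².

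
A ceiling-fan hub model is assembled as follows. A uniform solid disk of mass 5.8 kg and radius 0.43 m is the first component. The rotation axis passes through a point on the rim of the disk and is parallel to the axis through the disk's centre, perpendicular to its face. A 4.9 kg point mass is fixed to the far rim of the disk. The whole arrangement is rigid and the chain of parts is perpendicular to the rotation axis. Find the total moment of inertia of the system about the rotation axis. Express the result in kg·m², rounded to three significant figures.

Solid disk: I_cm = (1/2)MR² = (1/2)(5.8)(0.43)² = 0.53621 kg·m²; centre at d = 0.43 m, so the parallel axis theorem gives I = 0.53621 + (5.8)(0.43)² = 1.6086 kg·m².
Point mass: I_cm = 0; centre at d = 0.43 + 0.43 = 0.86 m, so the parallel axis theorem gives I = 0 + (4.9)(0.86)² = 3.624 kg·m².
Total I = 1.6086 + 3.624 = 5.2327 kg·m².

5.23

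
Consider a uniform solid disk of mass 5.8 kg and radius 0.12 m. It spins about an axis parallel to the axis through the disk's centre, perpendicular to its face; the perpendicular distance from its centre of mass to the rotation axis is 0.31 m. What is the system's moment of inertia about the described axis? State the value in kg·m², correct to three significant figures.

0.599

I_cm = (1/2)MR² = (1/2)(5.8)(0.12)² = 0.04176 kg·m²; centre at d = 0.31 m, so the parallel axis theorem gives I = 0.04176 + (5.8)(0.31)² = 0.59914 kg·m².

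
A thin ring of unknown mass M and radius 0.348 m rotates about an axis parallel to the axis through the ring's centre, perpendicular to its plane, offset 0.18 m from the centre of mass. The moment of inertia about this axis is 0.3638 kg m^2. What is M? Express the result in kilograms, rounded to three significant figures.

2.37

I = I_cm + Md² = MR² + Md² = M·[1·(0.348)² + (0.18)²] = M·0.1535.
So M = 0.3638 / 0.1535 = 2.37 kg.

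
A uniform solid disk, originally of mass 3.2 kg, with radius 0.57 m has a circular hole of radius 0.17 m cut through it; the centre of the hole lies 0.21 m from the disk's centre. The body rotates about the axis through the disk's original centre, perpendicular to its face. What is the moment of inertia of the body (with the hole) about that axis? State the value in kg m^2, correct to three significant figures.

0.503

Unpierced body about its centre: I₀ = (1/2)MR² = (1/2)(3.2)(0.57)² = 0.51984 kg m^2.
The removed disk has mass m = M·(r/R)² = (3.2)(0.17/0.57)² = 0.28464 kg (same uniform areal density).
Its moment of inertia about the rotation axis (parallel-axis theorem): I_hole = (1/2)mr² + md² = (1/2)(0.28464)(0.17)² + (0.28464)(0.21)² = 0.016666 kg m^2.
Treating the hole as negative mass, I = I₀ − I_hole = 0.51984 − 0.016666 = 0.50317 kg m^2.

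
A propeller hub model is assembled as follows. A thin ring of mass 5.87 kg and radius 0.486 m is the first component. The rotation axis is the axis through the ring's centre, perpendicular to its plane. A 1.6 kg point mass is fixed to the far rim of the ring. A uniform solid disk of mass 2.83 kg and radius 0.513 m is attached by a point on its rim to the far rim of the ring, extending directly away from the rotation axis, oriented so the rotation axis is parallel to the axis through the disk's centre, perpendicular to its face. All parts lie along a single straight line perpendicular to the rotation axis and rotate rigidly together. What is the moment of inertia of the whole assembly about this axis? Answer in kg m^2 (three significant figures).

4.96

Thin ring: I_cm = MR² = (5.87)(0.486)² = 1.3865 kg m^2; axis through the centre, so I = 1.3865 kg m^2.
Point mass: I_cm = 0; centre at d = 0.486 m, so the parallel axis theorem gives I = 0 + (1.6)(0.486)² = 0.37791 kg m^2.
Solid disk: I_cm = (1/2)MR² = (1/2)(2.83)(0.513)² = 0.37238 kg m^2; centre at d = 0.486 + 0.513 = 0.999 m, so the parallel axis theorem gives I = 0.37238 + (2.83)(0.999)² = 3.1967 kg m^2.
Total I = 1.3865 + 0.37791 + 3.1967 = 4.9611 kg m^2.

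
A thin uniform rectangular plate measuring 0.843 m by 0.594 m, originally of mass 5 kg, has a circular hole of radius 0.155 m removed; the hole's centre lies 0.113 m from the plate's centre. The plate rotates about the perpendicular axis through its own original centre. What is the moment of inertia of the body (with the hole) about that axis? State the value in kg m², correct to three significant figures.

Unpierced body about its centre: I₀ = (1/12)M(a²+b²) = (1/12)(5)[(0.843)² + (0.594)²] = 0.44312 kg m².
The removed disk has mass m = M·πr²/(ab) = (5)·π(0.155)²/(0.843·0.594) = 0.75365 kg (same uniform areal density).
Its moment of inertia about the rotation axis (parallel-axis theorem): I_hole = (1/2)mr² + md² = (1/2)(0.75365)(0.155)² + (0.75365)(0.113)² = 0.018677 kg m².
Treating the hole as negative mass, I = I₀ − I_hole = 0.44312 − 0.018677 = 0.42444 kg m².

0.424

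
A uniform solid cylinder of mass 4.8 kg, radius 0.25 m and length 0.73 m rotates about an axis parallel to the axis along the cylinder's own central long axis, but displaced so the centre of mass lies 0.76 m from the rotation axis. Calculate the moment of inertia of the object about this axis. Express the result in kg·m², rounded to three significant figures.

I_cm = (1/2)MR² = (1/2)(4.8)(0.25)² = 0.15 kg·m²; centre at d = 0.76 m, so I = I_cm + Md² gives I = 0.15 + (4.8)(0.76)² = 2.9225 kg·m².

2.92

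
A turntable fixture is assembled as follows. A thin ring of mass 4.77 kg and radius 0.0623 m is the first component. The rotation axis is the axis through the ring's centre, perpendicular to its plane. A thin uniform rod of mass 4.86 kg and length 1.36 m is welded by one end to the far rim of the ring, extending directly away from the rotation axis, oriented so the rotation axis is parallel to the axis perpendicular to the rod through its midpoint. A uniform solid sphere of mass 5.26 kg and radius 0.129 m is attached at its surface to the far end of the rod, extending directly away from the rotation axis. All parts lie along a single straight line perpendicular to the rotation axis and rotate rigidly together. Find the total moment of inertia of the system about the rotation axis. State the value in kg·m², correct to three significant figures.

16.1

Thin ring: I_cm = MR² = (4.77)(0.0623)² = 0.018514 kg·m²; axis through the centre, so I = 0.018514 kg·m².
Thin rod: I_cm = (1/12)ML² = (1/12)(4.86)(1.36)² = 0.74909 kg·m²; centre at d = 0.0623 + 0.68 = 0.7423 m, so I = I_cm + Md² gives I = 0.74909 + (4.86)(0.7423)² = 3.427 kg·m².
Solid sphere: I_cm = (2/5)MR² = (2/5)(5.26)(0.129)² = 0.035013 kg·m²; centre at d = 0.0623 + 0.68 + 0.68 + 0.129 = 1.5513 m, so I = I_cm + Md² gives I = 0.035013 + (5.26)(1.5513)² = 12.693 kg·m².
Total I = 0.018514 + 3.427 + 12.693 = 16.139 kg·m².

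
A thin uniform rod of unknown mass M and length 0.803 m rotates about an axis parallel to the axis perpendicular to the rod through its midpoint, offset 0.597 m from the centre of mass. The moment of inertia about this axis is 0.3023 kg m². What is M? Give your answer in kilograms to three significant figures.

I = I_cm + Md² = (1/12)ML² + Md² = M·[0.0833333·(0.803)² + (0.597)²] = M·0.41014.
So M = 0.3023 / 0.41014 = 0.73706 kg.

0.737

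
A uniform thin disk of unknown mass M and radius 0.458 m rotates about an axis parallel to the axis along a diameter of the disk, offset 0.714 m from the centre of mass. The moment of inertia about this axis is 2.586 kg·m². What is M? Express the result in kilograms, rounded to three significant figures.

I = I_cm + Md² = (1/4)MR² + Md² = M·[0.25·(0.458)² + (0.714)²] = M·0.56224.
So M = 2.586 / 0.56224 = 4.5995 kg.

4.60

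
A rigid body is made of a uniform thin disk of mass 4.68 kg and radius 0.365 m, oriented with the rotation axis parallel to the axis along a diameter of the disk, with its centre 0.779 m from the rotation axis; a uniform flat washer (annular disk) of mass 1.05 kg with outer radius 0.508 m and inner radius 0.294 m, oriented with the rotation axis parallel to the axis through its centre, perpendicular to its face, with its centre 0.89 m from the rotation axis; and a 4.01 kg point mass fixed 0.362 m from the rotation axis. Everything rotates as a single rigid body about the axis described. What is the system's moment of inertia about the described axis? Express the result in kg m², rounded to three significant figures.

Thin disk: I_cm = (1/4)MR² = (1/4)(4.68)(0.365)² = 0.15587 kg m²; centre at d = 0.779 m, so I = I_cm + Md² gives I = 0.15587 + (4.68)(0.779)² = 2.9959 kg m².
Annular disk: I_cm = (1/2)M(R²+r²) = (1/2)(1.05)[(0.508)² + (0.294)²] = 0.18086 kg m²; centre at d = 0.89 m, so I = I_cm + Md² gives I = 0.18086 + (1.05)(0.89)² = 1.0126 kg m².
Point mass: I_cm = 0; centre at d = 0.362 m, so I = I_cm + Md² gives I = 0 + (4.01)(0.362)² = 0.52549 kg m².
Total I = 2.9959 + 1.0126 + 0.52549 = 4.5339 kg m².

4.53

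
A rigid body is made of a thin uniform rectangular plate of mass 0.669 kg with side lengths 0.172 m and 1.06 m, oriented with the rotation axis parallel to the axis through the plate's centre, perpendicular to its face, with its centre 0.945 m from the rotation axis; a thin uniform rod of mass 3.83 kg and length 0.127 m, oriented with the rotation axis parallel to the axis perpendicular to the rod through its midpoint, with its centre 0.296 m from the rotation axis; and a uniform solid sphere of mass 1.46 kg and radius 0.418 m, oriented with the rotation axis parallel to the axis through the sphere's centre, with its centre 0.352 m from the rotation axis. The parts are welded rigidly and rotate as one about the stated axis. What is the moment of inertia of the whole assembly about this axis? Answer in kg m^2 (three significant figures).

1.29

Rectangular plate: I_cm = (1/12)M(a²+b²) = (1/12)(0.669)[(0.172)² + (1.06)²] = 0.06429 kg m^2; centre at d = 0.945 m, so I = I_cm + Md² gives I = 0.06429 + (0.669)(0.945)² = 0.66172 kg m^2.
Thin rod: I_cm = (1/12)ML² = (1/12)(3.83)(0.127)² = 0.0051478 kg m^2; centre at d = 0.296 m, so I = I_cm + Md² gives I = 0.0051478 + (3.83)(0.296)² = 0.34072 kg m^2.
Solid sphere: I_cm = (2/5)MR² = (2/5)(1.46)(0.418)² = 0.10204 kg m^2; centre at d = 0.352 m, so I = I_cm + Md² gives I = 0.10204 + (1.46)(0.352)² = 0.28294 kg m^2.
Total I = 0.66172 + 0.34072 + 0.28294 = 1.2854 kg m^2.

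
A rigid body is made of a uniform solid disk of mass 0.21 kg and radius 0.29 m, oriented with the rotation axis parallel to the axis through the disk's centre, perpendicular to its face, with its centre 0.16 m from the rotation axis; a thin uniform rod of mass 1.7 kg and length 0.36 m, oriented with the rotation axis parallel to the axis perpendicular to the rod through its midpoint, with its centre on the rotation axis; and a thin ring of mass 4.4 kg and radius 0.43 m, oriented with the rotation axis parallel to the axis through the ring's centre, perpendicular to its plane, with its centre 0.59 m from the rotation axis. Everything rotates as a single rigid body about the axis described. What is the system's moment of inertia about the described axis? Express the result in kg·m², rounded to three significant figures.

Solid disk: I_cm = (1/2)MR² = (1/2)(0.21)(0.29)² = 0.0088305 kg·m²; centre at d = 0.16 m, so I = I_cm + Md² gives I = 0.0088305 + (0.21)(0.16)² = 0.014207 kg·m².
Thin rod: I_cm = (1/12)ML² = (1/12)(1.7)(0.36)² = 0.01836 kg·m²; axis through the centre, so I = 0.01836 kg·m².
Thin ring: I_cm = MR² = (4.4)(0.43)² = 0.81356 kg·m²; centre at d = 0.59 m, so I = I_cm + Md² gives I = 0.81356 + (4.4)(0.59)² = 2.3452 kg·m².
Total I = 0.014207 + 0.01836 + 2.3452 = 2.3778 kg·m².

2.38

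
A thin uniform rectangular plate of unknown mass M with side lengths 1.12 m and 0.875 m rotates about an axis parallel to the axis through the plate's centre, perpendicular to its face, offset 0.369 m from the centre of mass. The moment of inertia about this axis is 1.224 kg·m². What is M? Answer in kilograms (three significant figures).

4.02

I = I_cm + Md² = (1/12)M(a²+b²) + Md² = M·[0.0833333·[(1.12)² + (0.875)²] + (0.369)²] = M·0.3045.
So M = 1.224 / 0.3045 = 4.0198 kg.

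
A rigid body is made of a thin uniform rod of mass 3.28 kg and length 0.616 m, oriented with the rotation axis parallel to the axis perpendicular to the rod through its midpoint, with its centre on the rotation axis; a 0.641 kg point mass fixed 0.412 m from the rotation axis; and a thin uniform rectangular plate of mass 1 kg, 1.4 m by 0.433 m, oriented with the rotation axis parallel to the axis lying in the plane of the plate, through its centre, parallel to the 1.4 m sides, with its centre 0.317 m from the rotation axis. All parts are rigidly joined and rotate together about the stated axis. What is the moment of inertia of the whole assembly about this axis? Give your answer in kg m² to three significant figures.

0.329

Thin rod: I_cm = (1/12)ML² = (1/12)(3.28)(0.616)² = 0.10372 kg m²; axis through the centre, so I = 0.10372 kg m².
Point mass: I_cm = 0; centre at d = 0.412 m, so the parallel axis theorem gives I = 0 + (0.641)(0.412)² = 0.10881 kg m².
Rectangular plate: I_cm = (1/12)Mb² = (1/12)(1)(0.433)² = 0.015624 kg m²; centre at d = 0.317 m, so the parallel axis theorem gives I = 0.015624 + (1)(0.317)² = 0.11611 kg m².
Total I = 0.10372 + 0.10881 + 0.11611 = 0.32864 kg m².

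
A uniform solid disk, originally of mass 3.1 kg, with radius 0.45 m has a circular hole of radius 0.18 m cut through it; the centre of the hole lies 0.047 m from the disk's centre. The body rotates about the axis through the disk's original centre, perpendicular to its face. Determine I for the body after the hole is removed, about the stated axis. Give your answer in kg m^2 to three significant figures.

Unpierced body about its centre: I₀ = (1/2)MR² = (1/2)(3.1)(0.45)² = 0.31388 kg m^2.
The removed disk has mass m = M·(r/R)² = (3.1)(0.18/0.45)² = 0.496 kg (same uniform areal density).
Its moment of inertia about the rotation axis (parallel-axis theorem): I_hole = (1/2)mr² + md² = (1/2)(0.496)(0.18)² + (0.496)(0.047)² = 0.0091309 kg m^2.
Treating the hole as negative mass, I = I₀ − I_hole = 0.31388 − 0.0091309 = 0.30474 kg m^2.

0.305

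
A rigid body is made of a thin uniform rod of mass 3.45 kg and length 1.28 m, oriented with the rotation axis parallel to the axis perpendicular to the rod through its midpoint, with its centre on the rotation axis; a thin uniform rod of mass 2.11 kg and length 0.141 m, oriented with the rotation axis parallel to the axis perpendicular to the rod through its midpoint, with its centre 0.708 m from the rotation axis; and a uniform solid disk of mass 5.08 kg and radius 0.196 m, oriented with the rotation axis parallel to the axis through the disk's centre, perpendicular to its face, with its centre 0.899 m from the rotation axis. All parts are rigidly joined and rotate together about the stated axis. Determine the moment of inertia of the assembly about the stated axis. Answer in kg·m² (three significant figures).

5.74

Thin rod: I_cm = (1/12)ML² = (1/12)(3.45)(1.28)² = 0.47104 kg·m²; axis through the centre, so I = 0.47104 kg·m².
Thin rod: I_cm = (1/12)ML² = (1/12)(2.11)(0.141)² = 0.0034957 kg·m²; centre at d = 0.708 m, so I = I_cm + Md² gives I = 0.0034957 + (2.11)(0.708)² = 1.0612 kg·m².
Solid disk: I_cm = (1/2)MR² = (1/2)(5.08)(0.196)² = 0.097577 kg·m²; centre at d = 0.899 m, so I = I_cm + Md² gives I = 0.097577 + (5.08)(0.899)² = 4.2032 kg·m².
Total I = 0.47104 + 1.0612 + 4.2032 = 5.7354 kg·m².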